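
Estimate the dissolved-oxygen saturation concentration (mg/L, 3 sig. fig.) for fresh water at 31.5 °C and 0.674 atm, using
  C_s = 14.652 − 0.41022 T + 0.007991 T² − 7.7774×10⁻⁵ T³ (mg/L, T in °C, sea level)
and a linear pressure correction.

At sea level: C_s = 14.652 − 0.41022×31.5 + 0.007991×31.5² − 7.7774×10⁻⁵×31.5³ = 7.228 mg/L.
Pressure correction: C_s' = 7.228 × 0.674 = 4.872 mg/L.

C_s ≈ 4.87 mg/L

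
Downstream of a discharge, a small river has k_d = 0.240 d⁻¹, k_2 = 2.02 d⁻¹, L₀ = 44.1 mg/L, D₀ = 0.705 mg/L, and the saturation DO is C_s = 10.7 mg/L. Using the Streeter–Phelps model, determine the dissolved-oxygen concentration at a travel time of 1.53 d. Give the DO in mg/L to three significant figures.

k_d L₀/(k_2−k_d) = 0.240×44.1/(2.02−0.240) = 10.58/1.780 = 5.946 mg/L.
e^(−k_d t) = e^(−0.240×1.530) = 0.6927; e^(−k_2 t) = e^(−2.02×1.530) = 0.04547.
D = 5.946 × (0.6927 − 0.04547) + 0.705 × 0.04547 = 3.848 + 0.03206 = 3.880 mg/L.
DO = C_s − D = 10.7 − 3.880 = 6.820 mg/L.

DO ≈ 6.82 mg/L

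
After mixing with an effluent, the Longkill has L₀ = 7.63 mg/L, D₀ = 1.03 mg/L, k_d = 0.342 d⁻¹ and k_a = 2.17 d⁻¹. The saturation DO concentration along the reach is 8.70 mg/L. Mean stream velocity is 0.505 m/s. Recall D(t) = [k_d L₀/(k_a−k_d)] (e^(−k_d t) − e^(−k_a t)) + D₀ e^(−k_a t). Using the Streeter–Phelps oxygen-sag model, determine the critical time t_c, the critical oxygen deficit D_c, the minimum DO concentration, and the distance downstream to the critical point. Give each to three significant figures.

With k_a/k_d = 6.345 and 1 − D₀(k_a−k_d)/(k_d L₀) = 0.2785,
t_c = ln(6.345 × 0.2785) / (2.17 − 0.342) = ln(1.767) / 1.828 = 0.5692/1.828 = 0.3114 d.
L(t_c) = L₀ e^(−k_d t_c) = 7.63 × 0.8990 = 6.859 mg/L, and at the critical point k_a D_c = k_d L, so D_c = (0.342/2.17) × 6.859 = 1.081 mg/L.
Minimum DO = C_s − D_c = 8.70 − 1.081 = 7.619 mg/L.
x_c = v t_c = 0.505 m/s × 0.3114 d × 86400 s/d = 13590 m ≈ 13.6 km.

t_c ≈ 0.311 d; D_c ≈ 1.08 mg/L; min DO ≈ 7.62 mg/L; x_c ≈ 13.6 km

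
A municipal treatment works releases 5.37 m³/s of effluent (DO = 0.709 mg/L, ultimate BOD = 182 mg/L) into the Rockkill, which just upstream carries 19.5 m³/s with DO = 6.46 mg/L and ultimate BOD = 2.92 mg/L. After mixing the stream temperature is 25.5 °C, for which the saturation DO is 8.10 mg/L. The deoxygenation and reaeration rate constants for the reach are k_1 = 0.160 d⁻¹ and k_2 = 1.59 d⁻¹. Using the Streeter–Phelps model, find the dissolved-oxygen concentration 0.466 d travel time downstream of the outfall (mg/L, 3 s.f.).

DO ≈ 4.63 mg/L

Mixed DO = (19.5×6.46 + 5.37×0.709)/(19.5+5.37) = 129.8/24.87 = 5.218 mg/L.
Mixed L₀ = (19.5×2.92 + 5.37×182)/(24.87) = 1034/24.87 = 41.59 mg/L.
Initial deficit D₀ = C_s − DO₀ = 8.10 − 5.218 = 2.882 mg/L.
D(0.466) = [0.160×41.59/(1.59−0.160)](e^(−0.160×0.466) − e^(−1.59×0.466)) + 2.882 e^(−1.59×0.466)
= 4.653 × (0.9282 − 0.4767) + 2.882 × 0.4767 = 3.474 mg/L.
DO = 8.10 − 3.474 = 4.626 mg/L.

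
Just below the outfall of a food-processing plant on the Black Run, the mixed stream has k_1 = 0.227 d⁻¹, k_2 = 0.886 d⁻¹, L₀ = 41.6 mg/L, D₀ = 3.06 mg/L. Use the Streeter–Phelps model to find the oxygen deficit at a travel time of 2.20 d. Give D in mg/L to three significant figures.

D ≈ 7.09 mg/L

k_1 L₀/(k_2−k_1) = 0.227×41.6/(0.886−0.227) = 9.443/0.6590 = 14.33 mg/L.
e^(−k_1 t) = e^(−0.227×2.200) = 0.6069; e^(−k_2 t) = e^(−0.886×2.200) = 0.1424.
D = 14.33 × (0.6069 − 0.1424) + 3.06 × 0.1424 = 6.656 + 0.4357 = 7.092 mg/L.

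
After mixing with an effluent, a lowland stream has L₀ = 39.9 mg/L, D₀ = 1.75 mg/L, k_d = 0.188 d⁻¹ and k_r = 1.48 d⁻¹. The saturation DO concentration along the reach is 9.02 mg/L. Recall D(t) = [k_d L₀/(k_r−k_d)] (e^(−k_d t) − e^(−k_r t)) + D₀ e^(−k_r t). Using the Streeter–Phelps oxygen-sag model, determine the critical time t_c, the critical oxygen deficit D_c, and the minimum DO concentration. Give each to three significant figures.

At the critical point dD/dt = 0, so k_d L₀ e^(−k_d t) = k_r D. Substituting D(t) from the Streeter–Phelps equation and solving for t gives
t_c = ln[(k_r/k_d)(1 − D₀(k_r−k_d)/(k_d L₀))] / (k_r−k_d).
Here k_r−k_d = 1.292 d⁻¹ and 1 − D₀(k_r−k_d)/(k_d L₀) = 1 − 1.75×1.292/(0.188×39.9) = 0.6986, so
t_c = ln(7.872 × 0.6986) / 1.292 = 1.705 / 1.292 = 1.319 d.
L(t_c) = L₀ e^(−k_d t_c) = 39.9 × 0.7803 = 31.13 mg/L, and at the critical point k_r D_c = k_d L, so D_c = (0.188/1.48) × 31.13 = 3.955 mg/L.
Minimum DO = C_s − D_c = 9.02 − 3.955 = 5.065 mg/L.

t_c ≈ 1.32 d; D_c ≈ 3.95 mg/L; min DO ≈ 5.07 mg/L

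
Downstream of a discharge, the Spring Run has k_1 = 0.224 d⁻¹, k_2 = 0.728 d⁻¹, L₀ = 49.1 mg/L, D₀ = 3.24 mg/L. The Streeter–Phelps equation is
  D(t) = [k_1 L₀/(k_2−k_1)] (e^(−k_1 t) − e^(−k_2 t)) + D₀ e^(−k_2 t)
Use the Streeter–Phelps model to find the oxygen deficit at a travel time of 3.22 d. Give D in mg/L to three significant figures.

D ≈ 8.83 mg/L

k_1 L₀/(k_2−k_1) = 0.224×49.1/(0.728−0.224) = 11.00/0.5040 = 21.82 mg/L.
e^(−k_1 t) = e^(−0.224×3.220) = 0.4861; e^(−k_2 t) = e^(−0.728×3.220) = 0.09593.
D = 21.82 × (0.4861 − 0.09593) + 3.24 × 0.09593 = 8.515 + 0.3108 = 8.826 mg/L.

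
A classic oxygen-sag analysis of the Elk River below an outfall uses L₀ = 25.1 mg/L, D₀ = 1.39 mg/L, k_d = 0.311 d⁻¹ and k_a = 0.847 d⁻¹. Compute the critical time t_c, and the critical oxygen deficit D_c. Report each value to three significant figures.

t_c = [1/(k_a−k_d)] ln[(k_a/k_d)(1 − D₀(k_a−k_d)/(k_d L₀))]
= [1/(0.847−0.311)] ln[(0.847/0.311)(1 − 1.39×0.5360/(0.311×25.1))]
= (1/0.5360) ln[2.723 × 0.9046] = 1.866 × ln(2.464) = 1.866 × 0.9016 = 1.682 d.
D_c = (k_d/k_a) L₀ e^(−k_d t_c) = (0.311/0.847) × 25.1 × e^(−0.311×1.682) = 0.3672 × 25.1 × 0.5927 = 5.462 mg/L.

t_c ≈ 1.68 d; D_c ≈ 5.46 mg/L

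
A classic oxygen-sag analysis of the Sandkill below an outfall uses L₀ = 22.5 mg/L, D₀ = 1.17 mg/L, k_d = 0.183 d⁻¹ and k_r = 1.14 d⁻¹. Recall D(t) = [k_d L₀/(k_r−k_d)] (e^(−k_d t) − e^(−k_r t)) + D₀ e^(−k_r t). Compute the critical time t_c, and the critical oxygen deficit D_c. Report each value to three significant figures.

t_c ≈ 1.58 d; D_c ≈ 2.71 mg/L

At the critical point dD/dt = 0, so k_d L₀ e^(−k_d t) = k_r D. Substituting D(t) from the Streeter–Phelps equation and solving for t gives
t_c = ln[(k_r/k_d)(1 − D₀(k_r−k_d)/(k_d L₀))] / (k_r−k_d).
Here k_r−k_d = 0.9570 d⁻¹ and 1 − D₀(k_r−k_d)/(k_d L₀) = 1 − 1.17×0.9570/(0.183×22.5) = 0.7281, so
t_c = ln(6.230 × 0.7281) / 0.9570 = 1.512 / 0.9570 = 1.580 d.
L(t_c) = L₀ e^(−k_d t_c) = 22.5 × 0.7489 = 16.85 mg/L, and at the critical point k_r D_c = k_d L, so D_c = (0.183/1.14) × 16.85 = 2.705 mg/L.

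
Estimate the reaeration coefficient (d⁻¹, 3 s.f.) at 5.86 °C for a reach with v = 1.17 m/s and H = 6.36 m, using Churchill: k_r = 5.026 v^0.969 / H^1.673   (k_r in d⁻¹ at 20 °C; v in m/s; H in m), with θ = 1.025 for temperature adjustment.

k_r ≈ 0.187 d⁻¹

k_r(20) = 5.026 × 1.17^0.969 / 6.36^1.673 = 5.026 × 1.164 / 22.09 = 0.2649 d⁻¹.
k_r(5.86) = 0.2649 × 1.025^(5.86−20) = 0.2649 × 0.7053 = 0.1868 d⁻¹.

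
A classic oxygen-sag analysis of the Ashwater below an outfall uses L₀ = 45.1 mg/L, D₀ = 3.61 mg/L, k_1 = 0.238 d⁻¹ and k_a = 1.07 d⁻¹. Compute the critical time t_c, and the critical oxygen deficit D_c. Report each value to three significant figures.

t_c ≈ 1.41 d; D_c ≈ 7.17 mg/L

With k_a/k_1 = 4.496 and 1 − D₀(k_a−k_1)/(k_1 L₀) = 0.7202,
t_c = ln(4.496 × 0.7202) / (1.07 − 0.238) = ln(3.238) / 0.8320 = 1.175/0.8320 = 1.412 d.
D_c = (k_1/k_a) L₀ e^(−k_1 t_c) = (0.238/1.07) × 45.1 × e^(−0.238×1.412) = 0.2224 × 45.1 × 0.7146 = 7.168 mg/L.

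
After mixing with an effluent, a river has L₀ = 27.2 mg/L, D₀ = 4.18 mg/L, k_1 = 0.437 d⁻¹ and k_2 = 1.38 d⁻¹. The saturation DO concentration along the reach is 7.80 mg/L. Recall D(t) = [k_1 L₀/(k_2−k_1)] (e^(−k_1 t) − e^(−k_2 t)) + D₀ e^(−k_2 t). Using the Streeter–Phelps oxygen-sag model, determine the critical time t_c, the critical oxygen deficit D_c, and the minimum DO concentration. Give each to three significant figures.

At the critical point dD/dt = 0, so k_1 L₀ e^(−k_1 t) = k_2 D. Substituting D(t) from the Streeter–Phelps equation and solving for t gives
t_c = ln[(k_2/k_1)(1 − D₀(k_2−k_1)/(k_1 L₀))] / (k_2−k_1).
Here k_2−k_1 = 0.9430 d⁻¹ and 1 − D₀(k_2−k_1)/(k_1 L₀) = 1 − 4.18×0.9430/(0.437×27.2) = 0.6684, so
t_c = ln(3.158 × 0.6684) / 0.9430 = 0.7470 / 0.9430 = 0.7922 d.
D_c = (k_1/k_2) L₀ e^(−k_1 t_c) = (0.437/1.38) × 27.2 × e^(−0.437×0.7922) = 0.3167 × 27.2 × 0.7074 = 6.093 mg/L.
Minimum DO = C_s − D_c = 7.80 − 6.093 = 1.707 mg/L.

t_c ≈ 0.792 d; D_c ≈ 6.09 mg/L; min DO ≈ 1.71 mg/L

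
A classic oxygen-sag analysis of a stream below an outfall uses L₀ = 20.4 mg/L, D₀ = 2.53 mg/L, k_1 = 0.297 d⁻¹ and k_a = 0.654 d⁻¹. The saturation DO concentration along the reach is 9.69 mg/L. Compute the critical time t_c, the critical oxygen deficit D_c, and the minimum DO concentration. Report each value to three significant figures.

t_c ≈ 1.76 d; D_c ≈ 5.49 mg/L; min DO ≈ 4.20 mg/L

At the critical point dD/dt = 0, so k_1 L₀ e^(−k_1 t) = k_a D. Substituting D(t) from the Streeter–Phelps equation and solving for t gives
t_c = ln[(k_a/k_1)(1 − D₀(k_a−k_1)/(k_1 L₀))] / (k_a−k_1).
Here k_a−k_1 = 0.3570 d⁻¹ and 1 − D₀(k_a−k_1)/(k_1 L₀) = 1 − 2.53×0.3570/(0.297×20.4) = 0.8509, so
t_c = ln(2.202 × 0.8509) / 0.3570 = 0.6279 / 0.3570 = 1.759 d.
L(t_c) = L₀ e^(−k_1 t_c) = 20.4 × 0.5931 = 12.10 mg/L, and at the critical point k_a D_c = k_1 L, so D_c = (0.297/0.654) × 12.10 = 5.495 mg/L.
Minimum DO = C_s − D_c = 9.69 − 5.495 = 4.195 mg/L.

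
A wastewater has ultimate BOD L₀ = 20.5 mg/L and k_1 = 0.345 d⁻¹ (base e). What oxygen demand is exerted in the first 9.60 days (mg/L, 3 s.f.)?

y_t = L₀(1 − e^(−k_1 t)) = 20.5 × (1 − e^(−0.345×9.60))
= 20.5 × (1 − 0.03644) = 20.5 × 0.9636 = 19.75 mg/L.

y ≈ 19.8 mg/L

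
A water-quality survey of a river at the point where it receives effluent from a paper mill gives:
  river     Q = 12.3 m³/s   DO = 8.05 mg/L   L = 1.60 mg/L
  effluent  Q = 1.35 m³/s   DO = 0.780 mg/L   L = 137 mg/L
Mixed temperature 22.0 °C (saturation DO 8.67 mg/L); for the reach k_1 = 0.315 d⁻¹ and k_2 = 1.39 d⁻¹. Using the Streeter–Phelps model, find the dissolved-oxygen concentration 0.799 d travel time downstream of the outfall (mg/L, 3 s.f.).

DO ≈ 6.26 mg/L

Mixed DO = (12.3×8.05 + 1.35×0.780)/(12.3+1.35) = 100.1/13.65 = 7.331 mg/L.
Mixed L₀ = (12.3×1.60 + 1.35×137)/(13.65) = 204.6/13.65 = 14.99 mg/L.
Initial deficit D₀ = C_s − DO₀ = 8.67 − 7.331 = 1.339 mg/L.
D(0.799) = [0.315×14.99/(1.39−0.315)](e^(−0.315×0.799) − e^(−1.39×0.799)) + 1.339 e^(−1.39×0.799)
= 4.393 × (0.7775 − 0.3294) + 1.339 × 0.3294 = 2.410 mg/L.
DO = 8.67 − 2.410 = 6.260 mg/L.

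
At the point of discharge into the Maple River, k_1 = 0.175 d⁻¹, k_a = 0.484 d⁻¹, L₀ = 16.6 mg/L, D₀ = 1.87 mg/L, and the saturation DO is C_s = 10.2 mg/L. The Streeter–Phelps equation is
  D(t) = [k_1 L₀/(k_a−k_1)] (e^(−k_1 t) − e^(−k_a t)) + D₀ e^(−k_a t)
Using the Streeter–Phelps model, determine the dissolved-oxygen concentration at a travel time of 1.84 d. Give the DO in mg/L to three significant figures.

DO ≈ 6.48 mg/L

k_1 L₀/(k_a−k_1) = 0.175×16.6/(0.484−0.175) = 2.905/0.3090 = 9.401 mg/L.
e^(−k_1 t) = e^(−0.175×1.840) = 0.7247; e^(−k_a t) = e^(−0.484×1.840) = 0.4104.
D = 9.401 × (0.7247 − 0.4104) + 1.87 × 0.4104 = 2.955 + 0.7675 = 3.722 mg/L.
DO = C_s − D = 10.2 − 3.722 = 6.478 mg/L.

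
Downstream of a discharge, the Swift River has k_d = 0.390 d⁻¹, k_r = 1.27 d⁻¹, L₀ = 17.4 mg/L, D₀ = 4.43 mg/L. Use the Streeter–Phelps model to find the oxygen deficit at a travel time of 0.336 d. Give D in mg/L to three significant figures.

D ≈ 4.62 mg/L

k_d L₀/(k_r−k_d) = 0.390×17.4/(1.27−0.390) = 6.786/0.8800 = 7.711 mg/L.
e^(−k_d t) = e^(−0.390×0.3360) = 0.8772; e^(−k_r t) = e^(−1.27×0.3360) = 0.6526.
D = 7.711 × (0.8772 − 0.6526) + 4.43 × 0.6526 = 1.731 + 2.891 = 4.623 mg/L.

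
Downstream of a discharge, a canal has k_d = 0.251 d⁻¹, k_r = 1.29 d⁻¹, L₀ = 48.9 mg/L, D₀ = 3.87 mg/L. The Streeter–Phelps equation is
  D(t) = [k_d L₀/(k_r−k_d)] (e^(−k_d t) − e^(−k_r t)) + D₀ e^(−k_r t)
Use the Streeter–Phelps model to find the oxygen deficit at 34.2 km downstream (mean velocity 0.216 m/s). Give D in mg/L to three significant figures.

Travel time t = x/v = 34.2 km / (0.216 m/s) = 34200 m / 0.216 m/s = 158300 s = 1.833 d.
k_d L₀/(k_r−k_d) = 0.251×48.9/(1.29−0.251) = 12.27/1.039 = 11.81 mg/L.
e^(−k_d t) = e^(−0.251×1.833) = 0.6313; e^(−k_r t) = e^(−1.29×1.833) = 0.09404.
D = 11.81 × (0.6313 − 0.09404) + 3.87 × 0.09404 = 6.347 + 0.3639 = 6.711 mg/L.

D ≈ 6.71 mg/L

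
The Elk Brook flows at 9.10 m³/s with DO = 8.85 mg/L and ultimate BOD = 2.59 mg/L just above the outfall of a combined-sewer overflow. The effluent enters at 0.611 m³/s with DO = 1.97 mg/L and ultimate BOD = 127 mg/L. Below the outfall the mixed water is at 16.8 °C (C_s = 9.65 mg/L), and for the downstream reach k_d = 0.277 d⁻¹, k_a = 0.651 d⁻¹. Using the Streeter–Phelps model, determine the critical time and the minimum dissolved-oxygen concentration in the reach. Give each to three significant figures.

Mixed DO = (9.10×8.85 + 0.611×1.97)/(9.10+0.611) = 81.74/9.711 = 8.417 mg/L.
Mixed L₀ = (9.10×2.59 + 0.611×127)/(9.711) = 101.2/9.711 = 10.42 mg/L.
Initial deficit D₀ = C_s − DO₀ = 9.65 − 8.417 = 1.233 mg/L.
t_c = (1/0.3740) ln[(0.651/0.277)(1 − 1.233×0.3740/(0.277×10.42))] = 2.674 × ln(1.975) = 1.819 d.
D_c = (0.277/0.651) × 10.42 × e^(−0.277×1.819) = 0.4255 × 10.42 × 0.6042 = 2.678 mg/L.
Minimum DO = 9.65 − 2.678 = 6.972 mg/L.

t_c ≈ 1.82 d; minimum DO ≈ 6.97 mg/L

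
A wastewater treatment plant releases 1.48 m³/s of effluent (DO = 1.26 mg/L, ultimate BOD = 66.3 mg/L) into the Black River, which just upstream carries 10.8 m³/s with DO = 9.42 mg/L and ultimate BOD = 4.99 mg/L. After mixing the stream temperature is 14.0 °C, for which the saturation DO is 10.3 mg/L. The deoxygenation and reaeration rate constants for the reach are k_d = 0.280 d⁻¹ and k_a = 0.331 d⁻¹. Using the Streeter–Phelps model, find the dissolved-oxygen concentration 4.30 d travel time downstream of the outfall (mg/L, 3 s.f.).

Mixed DO = (10.8×9.42 + 1.48×1.26)/(10.8+1.48) = 103.6/12.28 = 8.437 mg/L.
Mixed L₀ = (10.8×4.99 + 1.48×66.3)/(12.28) = 152.0/12.28 = 12.38 mg/L.
Initial deficit D₀ = C_s − DO₀ = 10.3 − 8.437 = 1.863 mg/L.
D(4.30) = [0.280×12.38/(0.331−0.280)](e^(−0.280×4.30) − e^(−0.331×4.30)) + 1.863 e^(−0.331×4.30)
= 67.96 × (0.3000 − 0.2409) + 1.863 × 0.2409 = 4.464 mg/L.
DO = 10.3 − 4.464 = 5.836 mg/L.

DO ≈ 5.84 mg/L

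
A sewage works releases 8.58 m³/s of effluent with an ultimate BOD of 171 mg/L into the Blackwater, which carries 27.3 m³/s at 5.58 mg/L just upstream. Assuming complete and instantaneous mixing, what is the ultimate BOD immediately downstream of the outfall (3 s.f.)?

Flow-weighted mixing: C = (Q_r C_r + Q_w C_w)/(Q_r + Q_w)
= (27.3×5.58 + 8.58×171)/(27.3 + 8.58) = 1620/35.88 = 45.14 mg/L.

45.1 mg/L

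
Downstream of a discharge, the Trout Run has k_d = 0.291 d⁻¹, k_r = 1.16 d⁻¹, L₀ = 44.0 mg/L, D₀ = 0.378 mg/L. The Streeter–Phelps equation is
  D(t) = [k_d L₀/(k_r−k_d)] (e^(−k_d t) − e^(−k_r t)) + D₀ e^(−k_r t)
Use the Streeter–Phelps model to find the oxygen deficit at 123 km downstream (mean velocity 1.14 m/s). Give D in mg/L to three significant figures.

D ≈ 6.87 mg/L

Travel time t = x/v = 123 km / (1.14 m/s) = 123000 m / 1.14 m/s = 107900 s = 1.249 d.
k_d L₀/(k_r−k_d) = 0.291×44.0/(1.16−0.291) = 12.80/0.8690 = 14.73 mg/L.
e^(−k_d t) = e^(−0.291×1.249) = 0.6953; e^(−k_r t) = e^(−1.16×1.249) = 0.2349.
D = 14.73 × (0.6953 − 0.2349) + 0.378 × 0.2349 = 6.784 + 0.08879 = 6.873 mg/L.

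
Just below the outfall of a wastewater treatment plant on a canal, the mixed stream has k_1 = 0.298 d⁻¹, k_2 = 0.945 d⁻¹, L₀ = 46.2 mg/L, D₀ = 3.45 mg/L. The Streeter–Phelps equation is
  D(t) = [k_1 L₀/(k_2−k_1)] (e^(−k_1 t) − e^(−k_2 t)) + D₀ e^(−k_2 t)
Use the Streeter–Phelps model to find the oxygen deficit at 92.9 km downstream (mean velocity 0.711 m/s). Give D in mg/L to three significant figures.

Travel time t = x/v = 92.9 km / (0.711 m/s) = 92900 m / 0.711 m/s = 130700 s = 1.512 d.
k_1 L₀/(k_2−k_1) = 0.298×46.2/(0.945−0.298) = 13.77/0.6470 = 21.28 mg/L.
e^(−k_1 t) = e^(−0.298×1.512) = 0.6372; e^(−k_2 t) = e^(−0.945×1.512) = 0.2395.
D = 21.28 × (0.6372 − 0.2395) + 3.45 × 0.2395 = 8.462 + 0.8264 = 9.289 mg/L.

D ≈ 9.29 mg/L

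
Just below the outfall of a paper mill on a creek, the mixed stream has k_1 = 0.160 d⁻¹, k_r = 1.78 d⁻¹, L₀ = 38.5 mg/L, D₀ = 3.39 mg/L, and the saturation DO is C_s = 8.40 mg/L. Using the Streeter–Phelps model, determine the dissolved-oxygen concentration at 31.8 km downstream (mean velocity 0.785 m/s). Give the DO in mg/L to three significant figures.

Travel time t = x/v = 31.8 km / (0.785 m/s) = 31800 m / 0.785 m/s = 40510 s = 0.4689 d.
k_1 L₀/(k_r−k_1) = 0.160×38.5/(1.78−0.160) = 6.160/1.620 = 3.802 mg/L.
e^(−k_1 t) = e^(−0.160×0.4689) = 0.9277; e^(−k_r t) = e^(−1.78×0.4689) = 0.4341.
D = 3.802 × (0.9277 − 0.4341) + 3.39 × 0.4341 = 1.877 + 1.471 = 3.349 mg/L.
DO = C_s − D = 8.40 − 3.349 = 5.051 mg/L.

DO ≈ 5.05 mg/L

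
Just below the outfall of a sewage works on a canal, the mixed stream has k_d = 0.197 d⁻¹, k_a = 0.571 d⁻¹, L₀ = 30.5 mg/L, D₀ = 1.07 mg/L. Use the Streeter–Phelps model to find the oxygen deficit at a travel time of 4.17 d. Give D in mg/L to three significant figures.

k_d L₀/(k_a−k_d) = 0.197×30.5/(0.571−0.197) = 6.009/0.3740 = 16.07 mg/L.
e^(−k_d t) = e^(−0.197×4.170) = 0.4398; e^(−k_a t) = e^(−0.571×4.170) = 0.09245.
D = 16.07 × (0.4398 − 0.09245) + 1.07 × 0.09245 = 5.580 + 0.09892 = 5.679 mg/L.

D ≈ 5.68 mg/L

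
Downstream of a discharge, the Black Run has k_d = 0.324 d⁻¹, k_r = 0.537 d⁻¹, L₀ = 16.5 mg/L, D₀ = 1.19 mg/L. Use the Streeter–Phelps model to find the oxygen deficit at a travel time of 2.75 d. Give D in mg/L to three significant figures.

k_d L₀/(k_r−k_d) = 0.324×16.5/(0.537−0.324) = 5.346/0.2130 = 25.10 mg/L.
e^(−k_d t) = e^(−0.324×2.750) = 0.4102; e^(−k_r t) = e^(−0.537×2.750) = 0.2284.
D = 25.10 × (0.4102 − 0.2284) + 1.19 × 0.2284 = 4.565 + 0.2718 = 4.836 mg/L.

D ≈ 4.84 mg/L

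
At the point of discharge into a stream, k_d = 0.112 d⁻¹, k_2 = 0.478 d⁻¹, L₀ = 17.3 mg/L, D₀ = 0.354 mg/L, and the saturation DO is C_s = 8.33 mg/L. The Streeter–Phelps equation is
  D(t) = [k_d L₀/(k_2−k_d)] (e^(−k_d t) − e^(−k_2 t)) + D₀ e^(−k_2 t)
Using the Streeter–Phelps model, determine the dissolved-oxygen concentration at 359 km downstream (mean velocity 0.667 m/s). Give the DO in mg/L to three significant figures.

Travel time t = x/v = 359 km / (0.667 m/s) = 359000 m / 0.667 m/s = 538200 s = 6.230 d.
k_d L₀/(k_2−k_d) = 0.112×17.3/(0.478−0.112) = 1.938/0.3660 = 5.294 mg/L.
e^(−k_d t) = e^(−0.112×6.230) = 0.4977; e^(−k_2 t) = e^(−0.478×6.230) = 0.05091.
D = 5.294 × (0.4977 − 0.05091) + 0.354 × 0.05091 = 2.365 + 0.01802 = 2.383 mg/L.
DO = C_s − D = 8.33 − 2.383 = 5.947 mg/L.

DO ≈ 5.95 mg/L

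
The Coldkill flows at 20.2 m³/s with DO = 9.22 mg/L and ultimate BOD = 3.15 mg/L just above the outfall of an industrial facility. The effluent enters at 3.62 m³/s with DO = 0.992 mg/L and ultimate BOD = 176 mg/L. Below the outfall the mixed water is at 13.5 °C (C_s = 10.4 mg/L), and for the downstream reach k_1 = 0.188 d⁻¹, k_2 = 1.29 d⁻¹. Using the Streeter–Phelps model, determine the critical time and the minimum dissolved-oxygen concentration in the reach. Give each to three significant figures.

Mixed DO = (20.2×9.22 + 3.62×0.992)/(20.2+3.62) = 189.8/23.82 = 7.970 mg/L.
Mixed L₀ = (20.2×3.15 + 3.62×176)/(23.82) = 700.8/23.82 = 29.42 mg/L.
Initial deficit D₀ = C_s − DO₀ = 10.4 − 7.970 = 2.430 mg/L.
t_c = (1/1.102) ln[(1.29/0.188)(1 − 2.430×1.102/(0.188×29.42))] = 0.9074 × ln(3.539) = 1.147 d.
D_c = (0.188/1.29) × 29.42 × e^(−0.188×1.147) = 0.1457 × 29.42 × 0.8061 = 3.456 mg/L.
Minimum DO = 10.4 − 3.456 = 6.944 mg/L.

t_c ≈ 1.15 d; minimum DO ≈ 6.94 mg/L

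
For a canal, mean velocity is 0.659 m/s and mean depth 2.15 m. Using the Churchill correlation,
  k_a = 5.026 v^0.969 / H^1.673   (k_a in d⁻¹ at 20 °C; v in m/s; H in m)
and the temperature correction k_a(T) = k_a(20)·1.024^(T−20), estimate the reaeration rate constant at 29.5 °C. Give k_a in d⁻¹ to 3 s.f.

k_a ≈ 1.17 d⁻¹

k_a(20) = 5.026 × 0.659^0.969 / 2.15^1.673 = 5.026 × 0.6676 / 3.599 = 0.9323 d⁻¹.
k_a(29.5) = 0.9323 × 1.024^(29.5−20) = 0.9323 × 1.253 = 1.168 d⁻¹.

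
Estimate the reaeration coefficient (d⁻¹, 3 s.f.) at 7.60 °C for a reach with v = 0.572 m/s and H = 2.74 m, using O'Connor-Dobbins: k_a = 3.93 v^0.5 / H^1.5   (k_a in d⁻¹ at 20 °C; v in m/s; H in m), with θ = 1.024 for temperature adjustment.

k_a(20) = 3.93 × 0.572^0.5 / 2.74^1.5 = 3.93 × 0.7563 / 4.536 = 0.6553 d⁻¹.
k_a(7.60) = 0.6553 × 1.024^(7.60−20) = 0.6553 × 0.7452 = 0.4884 d⁻¹.

k_a ≈ 0.488 d⁻¹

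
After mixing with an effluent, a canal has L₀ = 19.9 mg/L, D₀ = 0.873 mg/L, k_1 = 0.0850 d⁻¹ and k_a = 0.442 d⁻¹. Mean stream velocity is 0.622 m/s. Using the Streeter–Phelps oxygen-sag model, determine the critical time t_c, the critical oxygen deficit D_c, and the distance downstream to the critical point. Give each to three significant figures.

At the critical point dD/dt = 0, so k_1 L₀ e^(−k_1 t) = k_a D. Substituting D(t) from the Streeter–Phelps equation and solving for t gives
t_c = ln[(k_a/k_1)(1 − D₀(k_a−k_1)/(k_1 L₀))] / (k_a−k_1).
Here k_a−k_1 = 0.3570 d⁻¹ and 1 − D₀(k_a−k_1)/(k_1 L₀) = 1 − 0.873×0.3570/(0.0850×19.9) = 0.8157, so
t_c = ln(5.200 × 0.8157) / 0.3570 = 1.445 / 0.3570 = 4.048 d.
L(t_c) = L₀ e^(−k_1 t_c) = 19.9 × 0.7089 = 14.11 mg/L, and at the critical point k_a D_c = k_1 L, so D_c = (0.0850/0.442) × 14.11 = 2.713 mg/L.
x_c = v t_c = 0.622 m/s × 4.048 d × 86400 s/d = 217500 m ≈ 218 km.

t_c ≈ 4.05 d; D_c ≈ 2.71 mg/L; x_c ≈ 218 km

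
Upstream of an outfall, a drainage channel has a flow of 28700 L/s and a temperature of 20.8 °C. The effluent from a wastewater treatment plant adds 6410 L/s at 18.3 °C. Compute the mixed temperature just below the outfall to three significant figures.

Flow-weighted mixing: C = (Q_r C_r + Q_w C_w)/(Q_r + Q_w)
= (28700×20.8 + 6410×18.3)/(28700 + 6410) = 714300/35110 = 20.34 °C.

20.3 °C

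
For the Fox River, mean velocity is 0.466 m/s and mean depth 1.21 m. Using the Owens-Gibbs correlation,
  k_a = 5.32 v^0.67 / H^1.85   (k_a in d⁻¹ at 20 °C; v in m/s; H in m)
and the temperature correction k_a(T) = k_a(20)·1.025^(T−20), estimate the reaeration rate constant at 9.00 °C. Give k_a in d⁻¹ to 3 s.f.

k_a(20) = 5.32 × 0.466^0.67 / 1.21^1.85 = 5.32 × 0.5995 / 1.423 = 2.242 d⁻¹.
k_a(9.00) = 2.242 × 1.025^(9.00−20) = 2.242 × 0.7621 = 1.708 d⁻¹.

k_a ≈ 1.71 d⁻¹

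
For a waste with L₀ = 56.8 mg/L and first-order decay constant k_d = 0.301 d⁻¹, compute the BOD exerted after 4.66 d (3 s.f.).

y_t = L₀(1 − e^(−k_d t)) = 56.8 × (1 − e^(−0.301×4.66))
= 56.8 × (1 − 0.2459) = 56.8 × 0.7541 = 42.83 mg/L.

y ≈ 42.8 mg/L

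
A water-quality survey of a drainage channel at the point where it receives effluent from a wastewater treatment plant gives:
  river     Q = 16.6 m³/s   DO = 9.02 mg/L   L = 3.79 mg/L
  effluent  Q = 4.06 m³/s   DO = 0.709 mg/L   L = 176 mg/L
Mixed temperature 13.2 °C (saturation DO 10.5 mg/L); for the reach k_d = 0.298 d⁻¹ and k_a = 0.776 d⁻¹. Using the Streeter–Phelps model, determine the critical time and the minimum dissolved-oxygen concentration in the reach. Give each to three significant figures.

t_c ≈ 1.70 d; minimum DO ≈ 1.80 mg/L

Mixed DO = (16.6×9.02 + 4.06×0.709)/(16.6+4.06) = 152.6/20.66 = 7.387 mg/L.
Mixed L₀ = (16.6×3.79 + 4.06×176)/(20.66) = 777.5/20.66 = 37.63 mg/L.
Initial deficit D₀ = C_s − DO₀ = 10.5 − 7.387 = 3.113 mg/L.
t_c = (1/0.4780) ln[(0.776/0.298)(1 − 3.113×0.4780/(0.298×37.63))] = 2.092 × ln(2.258) = 1.704 d.
D_c = (0.298/0.776) × 37.63 × e^(−0.298×1.704) = 0.3840 × 37.63 × 0.6018 = 8.696 mg/L.
Minimum DO = 10.5 − 8.696 = 1.804 mg/L.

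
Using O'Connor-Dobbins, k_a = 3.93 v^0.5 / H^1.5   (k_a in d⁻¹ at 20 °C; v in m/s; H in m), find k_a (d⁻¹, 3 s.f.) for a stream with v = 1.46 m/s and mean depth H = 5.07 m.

k_a = 3.93 × 1.46^0.5 / 5.07^1.5 = 3.93 × 1.208 / 11.42 = 0.4160 d⁻¹.

k_a ≈ 0.416 d⁻¹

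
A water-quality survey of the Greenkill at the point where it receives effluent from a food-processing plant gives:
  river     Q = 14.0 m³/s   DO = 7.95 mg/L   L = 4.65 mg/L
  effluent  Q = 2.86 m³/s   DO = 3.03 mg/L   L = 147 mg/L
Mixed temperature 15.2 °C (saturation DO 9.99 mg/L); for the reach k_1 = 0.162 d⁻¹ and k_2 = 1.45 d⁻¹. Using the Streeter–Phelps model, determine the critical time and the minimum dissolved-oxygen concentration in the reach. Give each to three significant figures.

Mixed DO = (14.0×7.95 + 2.86×3.03)/(14.0+2.86) = 120.0/16.86 = 7.115 mg/L.
Mixed L₀ = (14.0×4.65 + 2.86×147)/(16.86) = 485.5/16.86 = 28.80 mg/L.
Initial deficit D₀ = C_s − DO₀ = 9.99 − 7.115 = 2.875 mg/L.
t_c = (1/1.288) ln[(1.45/0.162)(1 − 2.875×1.288/(0.162×28.80))] = 0.7764 × ln(1.847) = 0.4764 d.
D_c = (0.162/1.45) × 28.80 × e^(−0.162×0.4764) = 0.1117 × 28.80 × 0.9257 = 2.978 mg/L.
Minimum DO = 9.99 − 2.978 = 7.012 mg/L.

t_c ≈ 0.476 d; minimum DO ≈ 7.01 mg/L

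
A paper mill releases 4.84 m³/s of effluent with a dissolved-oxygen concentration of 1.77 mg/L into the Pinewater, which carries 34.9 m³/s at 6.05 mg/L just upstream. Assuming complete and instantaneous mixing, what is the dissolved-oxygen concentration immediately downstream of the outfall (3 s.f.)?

Flow-weighted mixing: C = (Q_r C_r + Q_w C_w)/(Q_r + Q_w)
= (34.9×6.05 + 4.84×1.77)/(34.9 + 4.84) = 219.7/39.74 = 5.529 mg/L.

5.53 mg/L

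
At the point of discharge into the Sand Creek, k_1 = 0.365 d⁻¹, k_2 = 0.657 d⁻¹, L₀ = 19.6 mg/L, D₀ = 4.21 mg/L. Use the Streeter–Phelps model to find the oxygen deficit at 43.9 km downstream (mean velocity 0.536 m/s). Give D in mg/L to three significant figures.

D ≈ 6.45 mg/L

Travel time t = x/v = 43.9 km / (0.536 m/s) = 43900 m / 0.536 m/s = 81900 s = 0.9480 d.
k_1 L₀/(k_2−k_1) = 0.365×19.6/(0.657−0.365) = 7.154/0.2920 = 24.50 mg/L.
e^(−k_1 t) = e^(−0.365×0.9480) = 0.7075; e^(−k_2 t) = e^(−0.657×0.9480) = 0.5364.
D = 24.50 × (0.7075 − 0.5364) + 4.21 × 0.5364 = 4.191 + 2.258 = 6.450 mg/L.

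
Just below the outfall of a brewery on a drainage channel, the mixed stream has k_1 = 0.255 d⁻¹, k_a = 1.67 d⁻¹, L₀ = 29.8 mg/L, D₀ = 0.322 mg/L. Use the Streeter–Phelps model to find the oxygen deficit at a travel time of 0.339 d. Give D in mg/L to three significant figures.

k_1 L₀/(k_a−k_1) = 0.255×29.8/(1.67−0.255) = 7.599/1.415 = 5.370 mg/L.
e^(−k_1 t) = e^(−0.255×0.3390) = 0.9172; e^(−k_a t) = e^(−1.67×0.3390) = 0.5677.
D = 5.370 × (0.9172 − 0.5677) + 0.322 × 0.5677 = 1.877 + 0.1828 = 2.060 mg/L.

D ≈ 2.06 mg/L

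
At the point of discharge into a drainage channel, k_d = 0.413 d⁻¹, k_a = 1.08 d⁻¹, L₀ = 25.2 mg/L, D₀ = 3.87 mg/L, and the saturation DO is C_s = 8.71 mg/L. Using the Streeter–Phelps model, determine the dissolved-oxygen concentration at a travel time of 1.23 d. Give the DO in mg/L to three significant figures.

k_d L₀/(k_a−k_d) = 0.413×25.2/(1.08−0.413) = 10.41/0.6670 = 15.60 mg/L.
e^(−k_d t) = e^(−0.413×1.230) = 0.6017; e^(−k_a t) = e^(−1.08×1.230) = 0.2649.
D = 15.60 × (0.6017 − 0.2649) + 3.87 × 0.2649 = 5.255 + 1.025 = 6.281 mg/L.
DO = C_s − D = 8.71 − 6.281 = 2.429 mg/L.

DO ≈ 2.43 mg/L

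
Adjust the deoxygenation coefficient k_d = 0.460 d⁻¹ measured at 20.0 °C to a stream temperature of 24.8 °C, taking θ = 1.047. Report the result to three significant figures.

k_d(T₂) = k_d(T₁) · θ^(T₂−T₁) = 0.460 × 1.047^(24.8−20.0)
= 0.460 × 1.047^4.80 = 0.460 × 1.247 = 0.5735 d⁻¹.

k_d ≈ 0.573 d⁻¹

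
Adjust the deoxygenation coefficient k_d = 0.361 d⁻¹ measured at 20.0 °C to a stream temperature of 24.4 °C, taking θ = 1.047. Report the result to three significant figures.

k_d ≈ 0.442 d⁻¹

k_d(T₂) = k_d(T₁) · θ^(T₂−T₁) = 0.361 × 1.047^(24.4−20.0)
= 0.361 × 1.047^4.40 = 0.361 × 1.224 = 0.4418 d⁻¹.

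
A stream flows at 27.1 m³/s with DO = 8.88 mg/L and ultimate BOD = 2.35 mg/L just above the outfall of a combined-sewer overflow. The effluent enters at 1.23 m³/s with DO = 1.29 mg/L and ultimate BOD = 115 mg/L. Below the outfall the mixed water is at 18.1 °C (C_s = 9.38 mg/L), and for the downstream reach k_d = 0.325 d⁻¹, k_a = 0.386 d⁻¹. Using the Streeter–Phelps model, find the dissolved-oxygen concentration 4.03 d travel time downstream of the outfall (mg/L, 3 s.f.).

DO ≈ 6.94 mg/L

Mixed DO = (27.1×8.88 + 1.23×1.29)/(27.1+1.23) = 242.2/28.33 = 8.550 mg/L.
Mixed L₀ = (27.1×2.35 + 1.23×115)/(28.33) = 205.1/28.33 = 7.241 mg/L.
Initial deficit D₀ = C_s − DO₀ = 9.38 − 8.550 = 0.8295 mg/L.
D(4.03) = [0.325×7.241/(0.386−0.325)](e^(−0.325×4.03) − e^(−0.386×4.03)) + 0.8295 e^(−0.386×4.03)
= 38.58 × (0.2699 − 0.2111) + 0.8295 × 0.2111 = 2.444 mg/L.
DO = 9.38 − 2.444 = 6.936 mg/L.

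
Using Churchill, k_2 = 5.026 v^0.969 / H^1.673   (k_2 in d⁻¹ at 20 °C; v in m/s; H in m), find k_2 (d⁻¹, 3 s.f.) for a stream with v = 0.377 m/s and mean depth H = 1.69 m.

k_2 ≈ 0.812 d⁻¹

k_2 = 5.026 × 0.377^0.969 / 1.69^1.673 = 5.026 × 0.3886 / 2.406 = 0.8118 d⁻¹.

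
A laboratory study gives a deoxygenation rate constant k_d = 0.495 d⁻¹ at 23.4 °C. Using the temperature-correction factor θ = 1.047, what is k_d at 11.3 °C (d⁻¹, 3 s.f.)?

k_d(T₂) = k_d(T₁) · θ^(T₂−T₁) = 0.495 × 1.047^(11.3−23.4)
= 0.495 × 1.047^-12.1 = 0.495 × 0.5736 = 0.2840 d⁻¹.

k_d ≈ 0.284 d⁻¹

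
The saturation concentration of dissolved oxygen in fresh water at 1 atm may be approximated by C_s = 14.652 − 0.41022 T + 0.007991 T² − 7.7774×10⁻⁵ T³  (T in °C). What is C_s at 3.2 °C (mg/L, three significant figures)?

C_s = 14.652 − 0.41022×3.2 + 0.007991×3.2² − 7.7774×10⁻⁵×3.2³ = 13.42 mg/L.

C_s ≈ 13.4 mg/L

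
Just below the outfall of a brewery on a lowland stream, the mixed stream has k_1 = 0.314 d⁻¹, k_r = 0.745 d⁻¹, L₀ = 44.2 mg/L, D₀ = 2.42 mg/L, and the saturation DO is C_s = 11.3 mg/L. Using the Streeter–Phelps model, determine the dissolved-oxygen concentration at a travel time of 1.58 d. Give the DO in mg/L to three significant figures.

DO ≈ 0.871 mg/L

k_1 L₀/(k_r−k_1) = 0.314×44.2/(0.745−0.314) = 13.88/0.4310 = 32.20 mg/L.
e^(−k_1 t) = e^(−0.314×1.580) = 0.6089; e^(−k_r t) = e^(−0.745×1.580) = 0.3082.
D = 32.20 × (0.6089 − 0.3082) + 2.42 × 0.3082 = 9.684 + 0.7458 = 10.43 mg/L.
DO = C_s − D = 11.3 − 10.43 = 0.8707 mg/L.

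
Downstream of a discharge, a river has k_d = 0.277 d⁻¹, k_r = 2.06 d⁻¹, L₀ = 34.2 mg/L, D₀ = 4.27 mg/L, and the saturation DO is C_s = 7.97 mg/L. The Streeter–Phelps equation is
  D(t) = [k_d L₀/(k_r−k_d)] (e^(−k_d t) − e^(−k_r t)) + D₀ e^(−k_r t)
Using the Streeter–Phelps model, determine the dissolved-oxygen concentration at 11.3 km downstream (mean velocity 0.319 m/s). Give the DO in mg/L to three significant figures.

Travel time t = x/v = 11.3 km / (0.319 m/s) = 11300 m / 0.319 m/s = 35420 s = 0.4100 d.
k_d L₀/(k_r−k_d) = 0.277×34.2/(2.06−0.277) = 9.473/1.783 = 5.313 mg/L.
e^(−k_d t) = e^(−0.277×0.4100) = 0.8926; e^(−k_r t) = e^(−2.06×0.4100) = 0.4297.
D = 5.313 × (0.8926 − 0.4297) + 4.27 × 0.4297 = 2.460 + 1.835 = 4.294 mg/L.
DO = C_s − D = 7.97 − 4.294 = 3.676 mg/L.

DO ≈ 3.68 mg/L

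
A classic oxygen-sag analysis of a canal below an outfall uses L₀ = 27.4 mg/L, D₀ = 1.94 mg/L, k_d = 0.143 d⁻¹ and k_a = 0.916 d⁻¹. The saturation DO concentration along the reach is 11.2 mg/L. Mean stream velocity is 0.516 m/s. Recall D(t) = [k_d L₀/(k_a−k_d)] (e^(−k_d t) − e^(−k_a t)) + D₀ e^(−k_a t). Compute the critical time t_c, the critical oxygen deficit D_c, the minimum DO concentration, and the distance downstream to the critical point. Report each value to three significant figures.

t_c ≈ 1.78 d; D_c ≈ 3.32 mg/L; min DO ≈ 7.88 mg/L; x_c ≈ 79.3 km

At the critical point dD/dt = 0, so k_d L₀ e^(−k_d t) = k_a D. Substituting D(t) from the Streeter–Phelps equation and solving for t gives
t_c = ln[(k_a/k_d)(1 − D₀(k_a−k_d)/(k_d L₀))] / (k_a−k_d).
Here k_a−k_d = 0.7730 d⁻¹ and 1 − D₀(k_a−k_d)/(k_d L₀) = 1 − 1.94×0.7730/(0.143×27.4) = 0.6173, so
t_c = ln(6.406 × 0.6173) / 0.7730 = 1.375 / 0.7730 = 1.778 d.
L(t_c) = L₀ e^(−k_d t_c) = 27.4 × 0.7754 = 21.25 mg/L, and at the critical point k_a D_c = k_d L, so D_c = (0.143/0.916) × 21.25 = 3.317 mg/L.
Minimum DO = C_s − D_c = 11.2 − 3.317 = 7.883 mg/L.
x_c = v t_c = 0.516 m/s × 1.778 d × 86400 s/d = 79290 m ≈ 79.3 km.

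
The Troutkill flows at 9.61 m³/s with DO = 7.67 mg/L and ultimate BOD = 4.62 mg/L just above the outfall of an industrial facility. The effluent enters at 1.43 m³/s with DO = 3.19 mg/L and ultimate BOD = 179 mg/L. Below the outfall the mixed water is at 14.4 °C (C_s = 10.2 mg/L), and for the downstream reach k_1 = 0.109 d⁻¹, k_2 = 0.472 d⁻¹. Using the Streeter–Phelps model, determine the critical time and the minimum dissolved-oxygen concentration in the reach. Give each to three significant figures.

t_c ≈ 2.72 d; minimum DO ≈ 5.53 mg/L

Mixed DO = (9.61×7.67 + 1.43×3.19)/(9.61+1.43) = 78.27/11.04 = 7.090 mg/L.
Mixed L₀ = (9.61×4.62 + 1.43×179)/(11.04) = 300.4/11.04 = 27.21 mg/L.
Initial deficit D₀ = C_s − DO₀ = 10.2 − 7.090 = 3.110 mg/L.
t_c = (1/0.3630) ln[(0.472/0.109)(1 − 3.110×0.3630/(0.109×27.21))] = 2.755 × ln(2.682) = 2.717 d.
D_c = (0.109/0.472) × 27.21 × e^(−0.109×2.717) = 0.2309 × 27.21 × 0.7436 = 4.672 mg/L.
Minimum DO = 10.2 − 4.672 = 5.528 mg/L.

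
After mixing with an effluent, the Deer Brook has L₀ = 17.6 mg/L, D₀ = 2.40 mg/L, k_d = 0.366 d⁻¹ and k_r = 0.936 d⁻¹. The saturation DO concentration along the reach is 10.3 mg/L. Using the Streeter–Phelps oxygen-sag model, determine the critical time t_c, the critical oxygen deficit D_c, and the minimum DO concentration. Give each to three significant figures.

t_c ≈ 1.23 d; D_c ≈ 4.39 mg/L; min DO ≈ 5.91 mg/L

With k_r/k_d = 2.557 and 1 − D₀(k_r−k_d)/(k_d L₀) = 0.7876,
t_c = ln(2.557 × 0.7876) / (0.936 − 0.366) = ln(2.014) / 0.5700 = 0.7003/0.5700 = 1.229 d.
L(t_c) = L₀ e^(−k_d t_c) = 17.6 × 0.6379 = 11.23 mg/L, and at the critical point k_r D_c = k_d L, so D_c = (0.366/0.936) × 11.23 = 4.390 mg/L.
Minimum DO = C_s − D_c = 10.3 − 4.390 = 5.910 mg/L.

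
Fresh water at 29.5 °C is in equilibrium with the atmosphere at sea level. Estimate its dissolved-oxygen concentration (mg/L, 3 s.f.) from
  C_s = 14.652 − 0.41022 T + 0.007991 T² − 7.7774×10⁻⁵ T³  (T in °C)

C_s ≈ 7.51 mg/L

C_s = 14.652 − 0.41022×29.5 + 0.007991×29.5² − 7.7774×10⁻⁵×29.5³ = 7.508 mg/L.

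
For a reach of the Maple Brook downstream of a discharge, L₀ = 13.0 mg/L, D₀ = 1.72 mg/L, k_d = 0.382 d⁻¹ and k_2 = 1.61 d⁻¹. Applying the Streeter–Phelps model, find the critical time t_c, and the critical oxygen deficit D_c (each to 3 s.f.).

t_c ≈ 0.720 d; D_c ≈ 2.34 mg/L

t_c = [1/(k_2−k_d)] ln[(k_2/k_d)(1 − D₀(k_2−k_d)/(k_d L₀))]
= [1/(1.61−0.382)] ln[(1.61/0.382)(1 − 1.72×1.228/(0.382×13.0))]
= (1/1.228) ln[4.215 × 0.5747] = 0.8143 × ln(2.422) = 0.8143 × 0.8846 = 0.7204 d.
L(t_c) = L₀ e^(−k_d t_c) = 13.0 × 0.7594 = 9.873 mg/L, and at the critical point k_2 D_c = k_d L, so D_c = (0.382/1.61) × 9.873 = 2.342 mg/L.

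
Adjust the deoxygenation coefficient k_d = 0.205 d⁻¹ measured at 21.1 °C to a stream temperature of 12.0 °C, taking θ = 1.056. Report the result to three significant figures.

k_d ≈ 0.125 d⁻¹

k_d(T₂) = k_d(T₁) · θ^(T₂−T₁) = 0.205 × 1.056^(12.0−21.1)
= 0.205 × 1.056^-9.10 = 0.205 × 0.6091 = 0.1249 d⁻¹.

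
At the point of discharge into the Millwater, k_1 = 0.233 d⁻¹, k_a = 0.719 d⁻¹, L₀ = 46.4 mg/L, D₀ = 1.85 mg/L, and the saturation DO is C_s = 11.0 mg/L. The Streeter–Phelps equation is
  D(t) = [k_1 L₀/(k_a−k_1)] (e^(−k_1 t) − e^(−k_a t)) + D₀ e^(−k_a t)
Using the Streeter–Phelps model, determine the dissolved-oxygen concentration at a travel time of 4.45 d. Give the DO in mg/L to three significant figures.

DO ≈ 3.94 mg/L

k_1 L₀/(k_a−k_1) = 0.233×46.4/(0.719−0.233) = 10.81/0.4860 = 22.25 mg/L.
e^(−k_1 t) = e^(−0.233×4.450) = 0.3546; e^(−k_a t) = e^(−0.719×4.450) = 0.04078.
D = 22.25 × (0.3546 − 0.04078) + 1.85 × 0.04078 = 6.980 + 0.07544 = 7.056 mg/L.
DO = C_s − D = 11.0 − 7.056 = 3.944 mg/L.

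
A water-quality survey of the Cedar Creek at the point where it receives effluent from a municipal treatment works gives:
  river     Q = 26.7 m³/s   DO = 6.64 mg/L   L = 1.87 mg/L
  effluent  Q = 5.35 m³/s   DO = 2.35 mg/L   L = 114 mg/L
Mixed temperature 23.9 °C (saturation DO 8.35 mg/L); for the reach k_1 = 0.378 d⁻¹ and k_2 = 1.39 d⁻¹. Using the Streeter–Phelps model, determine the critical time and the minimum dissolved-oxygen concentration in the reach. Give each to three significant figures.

t_c ≈ 0.912 d; minimum DO ≈ 4.38 mg/L

Mixed DO = (26.7×6.64 + 5.35×2.35)/(26.7+5.35) = 189.9/32.05 = 5.924 mg/L.
Mixed L₀ = (26.7×1.87 + 5.35×114)/(32.05) = 659.8/32.05 = 20.59 mg/L.
Initial deficit D₀ = C_s − DO₀ = 8.35 − 5.924 = 2.426 mg/L.
t_c = (1/1.012) ln[(1.39/0.378)(1 − 2.426×1.012/(0.378×20.59))] = 0.9881 × ln(2.517) = 0.9122 d.
D_c = (0.378/1.39) × 20.59 × e^(−0.378×0.9122) = 0.2719 × 20.59 × 0.7084 = 3.966 mg/L.
Minimum DO = 8.35 − 3.966 = 4.384 mg/L.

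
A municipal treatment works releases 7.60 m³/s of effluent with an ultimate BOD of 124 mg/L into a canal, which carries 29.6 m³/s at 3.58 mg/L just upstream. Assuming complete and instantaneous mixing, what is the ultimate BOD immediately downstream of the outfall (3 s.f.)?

Flow-weighted mixing: C = (Q_r C_r + Q_w C_w)/(Q_r + Q_w)
= (29.6×3.58 + 7.60×124)/(29.6 + 7.60) = 1048/37.20 = 28.18 mg/L.

28.2 mg/L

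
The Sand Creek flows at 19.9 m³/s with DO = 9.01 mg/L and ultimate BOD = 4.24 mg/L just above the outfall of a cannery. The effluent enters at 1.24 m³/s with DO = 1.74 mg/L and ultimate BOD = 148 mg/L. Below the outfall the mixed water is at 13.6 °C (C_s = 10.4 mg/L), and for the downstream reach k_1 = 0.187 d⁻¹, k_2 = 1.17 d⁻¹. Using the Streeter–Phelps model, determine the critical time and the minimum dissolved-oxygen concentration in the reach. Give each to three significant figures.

t_c ≈ 0.441 d; minimum DO ≈ 8.53 mg/L

Mixed DO = (19.9×9.01 + 1.24×1.74)/(19.9+1.24) = 181.5/21.14 = 8.584 mg/L.
Mixed L₀ = (19.9×4.24 + 1.24×148)/(21.14) = 267.9/21.14 = 12.67 mg/L.
Initial deficit D₀ = C_s − DO₀ = 10.4 − 8.584 = 1.816 mg/L.
t_c = (1/0.9830) ln[(1.17/0.187)(1 − 1.816×0.9830/(0.187×12.67))] = 1.017 × ln(1.542) = 0.4408 d.
D_c = (0.187/1.17) × 12.67 × e^(−0.187×0.4408) = 0.1598 × 12.67 × 0.9209 = 1.865 mg/L.
Minimum DO = 10.4 − 1.865 = 8.535 mg/L.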